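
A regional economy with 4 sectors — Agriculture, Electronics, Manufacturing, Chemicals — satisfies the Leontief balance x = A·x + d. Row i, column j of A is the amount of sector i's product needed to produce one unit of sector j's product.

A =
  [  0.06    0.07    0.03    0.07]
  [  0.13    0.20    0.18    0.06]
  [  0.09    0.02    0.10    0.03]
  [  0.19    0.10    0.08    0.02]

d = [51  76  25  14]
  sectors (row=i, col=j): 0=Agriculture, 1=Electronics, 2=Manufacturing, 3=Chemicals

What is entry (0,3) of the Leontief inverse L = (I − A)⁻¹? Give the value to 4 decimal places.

Form M = I − A:
  [  0.94   -0.07   -0.03   -0.07]
  [ -0.13    0.80   -0.18   -0.06]
  [ -0.09   -0.02    0.90   -0.03]
  [ -0.19   -0.10   -0.08    0.98]
Leontief inverse L = M⁻¹:
  [  1.1030    0.1091    0.0664    0.0875]
  [  0.2255    1.2895    0.2746    0.1035]
  [  0.1235    0.0448    1.1283    0.0461]
  [  0.2469    0.1564    0.1330    1.0517]
Total output x = L · d:
  x_0 = 1.1030·51 + 0.1091·76 + 0.0664·25 + 0.0875·14 = 67.4268
  x_1 = 0.2255·51 + 1.2895·76 + 0.2746·25 + 0.1035·14 = 117.8217
  x_2 = 0.1235·51 + 0.0448·76 + 1.1283·25 + 0.0461·14 = 38.5563
  x_3 = 0.2469·51 + 0.1564·76 + 0.1330·25 + 1.0517·14 = 42.5283

L[0,3] = 0.0875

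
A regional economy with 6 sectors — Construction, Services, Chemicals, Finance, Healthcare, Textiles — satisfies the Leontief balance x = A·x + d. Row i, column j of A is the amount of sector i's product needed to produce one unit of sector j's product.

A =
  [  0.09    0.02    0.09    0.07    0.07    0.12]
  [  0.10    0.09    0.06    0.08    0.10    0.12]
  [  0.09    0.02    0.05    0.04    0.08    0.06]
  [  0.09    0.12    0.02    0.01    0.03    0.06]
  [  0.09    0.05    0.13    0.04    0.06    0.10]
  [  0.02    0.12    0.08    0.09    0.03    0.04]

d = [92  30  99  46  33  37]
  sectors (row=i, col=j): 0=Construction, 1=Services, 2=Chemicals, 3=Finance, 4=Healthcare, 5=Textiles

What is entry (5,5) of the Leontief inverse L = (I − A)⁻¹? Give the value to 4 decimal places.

L[5,5] = 1.0953

Form M = I − A:
  [  0.91   -0.02   -0.09   -0.07   -0.07   -0.12]
  [ -0.10    0.91   -0.06   -0.08   -0.10   -0.12]
  [ -0.09   -0.02    0.95   -0.04   -0.08   -0.06]
  [ -0.09   -0.12   -0.02    0.99   -0.03   -0.06]
  [ -0.09   -0.05   -0.13   -0.04    0.94   -0.10]
  [ -0.02   -0.12   -0.08   -0.09   -0.03    0.96]
Leontief inverse L = M⁻¹:
  [  1.1482    0.0737    0.1469    0.1142    0.1153    0.1811]
  [  0.1737    1.1585    0.1309    0.1357    0.1580    0.1997]
  [  0.1357    0.0574    1.0956    0.0731    0.1153    0.1092]
  [  0.1373    0.1616    0.0645    1.0487    0.0700    0.1142]
  [  0.1517    0.1015    0.1883    0.0863    1.1100    0.1644]
  [  0.0746    0.1695    0.1227    0.1264    0.0730    1.0953]
Total output x = L · d:
  x_0 = 1.1482·92 + 0.0737·30 + 0.1469·99 + 0.1142·46 + 0.1153·33 + 0.1811·37 = 138.1419
  x_1 = 0.1737·92 + 1.1585·30 + 0.1309·99 + 0.1357·46 + 0.1580·33 + 0.1997·37 = 82.5413
  x_2 = 0.1357·92 + 0.0574·30 + 1.0956·99 + 0.0731·46 + 0.1153·33 + 0.1092·37 = 133.8804
  x_3 = 0.1373·92 + 0.1616·30 + 0.0645·99 + 1.0487·46 + 0.0700·33 + 0.1142·37 = 78.6421
  x_4 = 0.1517·92 + 0.1015·30 + 0.1883·99 + 0.0863·46 + 1.1100·33 + 0.1644·37 = 82.3340
  x_5 = 0.0746·92 + 0.1695·30 + 0.1227·99 + 0.1264·46 + 0.0730·33 + 1.0953·37 = 72.8396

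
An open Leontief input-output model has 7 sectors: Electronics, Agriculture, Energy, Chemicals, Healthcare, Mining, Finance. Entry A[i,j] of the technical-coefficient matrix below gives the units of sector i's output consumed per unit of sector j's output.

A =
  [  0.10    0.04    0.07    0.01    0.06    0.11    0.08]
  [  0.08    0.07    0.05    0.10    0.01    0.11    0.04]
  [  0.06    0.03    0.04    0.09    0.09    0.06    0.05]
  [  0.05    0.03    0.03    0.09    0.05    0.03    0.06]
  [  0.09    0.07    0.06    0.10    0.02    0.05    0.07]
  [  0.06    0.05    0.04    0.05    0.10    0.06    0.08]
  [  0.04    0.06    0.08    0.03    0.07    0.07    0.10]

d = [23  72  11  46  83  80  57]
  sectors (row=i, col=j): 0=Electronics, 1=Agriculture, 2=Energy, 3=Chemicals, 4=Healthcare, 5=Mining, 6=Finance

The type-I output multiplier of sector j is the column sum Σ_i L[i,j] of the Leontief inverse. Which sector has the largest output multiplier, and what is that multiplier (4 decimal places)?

Form M = I − A:
  [  0.90   -0.04   -0.07   -0.01   -0.06   -0.11   -0.08]
  [ -0.08    0.93   -0.05   -0.10   -0.01   -0.11   -0.04]
  [ -0.06   -0.03    0.96   -0.09   -0.09   -0.06   -0.05]
  [ -0.05   -0.03   -0.03    0.91   -0.05   -0.03   -0.06]
  [ -0.09   -0.07   -0.06   -0.10    0.98   -0.05   -0.07]
  [ -0.06   -0.05   -0.04   -0.05   -0.10    0.94   -0.08]
  [ -0.04   -0.06   -0.08   -0.03   -0.07   -0.07    0.90]
Leontief inverse L = M⁻¹:
  [  1.1585    0.0823    0.1166    0.0598    0.1131    0.1711    0.1411]
  [  0.1343    1.1084    0.0909    0.1511    0.0594    0.1663    0.0957]
  [  0.1105    0.0664    1.0788    0.1390    0.1320    0.1086    0.1019]
  [  0.0896    0.0589    0.0615    1.1288    0.0837    0.0694    0.1019]
  [  0.1444    0.1086    0.1026    0.1510    1.0674    0.1071    0.1260]
  [  0.1139    0.0903    0.0829    0.1009    0.1440    1.1140    0.1357]
  [  0.0933    0.1009    0.1236    0.0823    0.1177    0.1256    1.1566]
Total output x = L · d:
  x_0 = 1.1585·23 + 0.0823·72 + 0.1166·11 + 0.0598·46 + 0.1131·83 + 0.1711·80 + 0.1411·57 = 67.7184
  x_1 = 0.1343·23 + 1.1084·72 + 0.0909·11 + 0.1511·46 + 0.0594·83 + 0.1663·80 + 0.0957·57 = 114.5375
  x_2 = 0.1105·23 + 0.0664·72 + 1.0788·11 + 0.1390·46 + 0.1320·83 + 0.1086·80 + 0.1019·57 = 51.0332
  x_3 = 0.0896·23 + 0.0589·72 + 0.0615·11 + 1.1288·46 + 0.0837·83 + 0.0694·80 + 0.1019·57 = 77.2018
  x_4 = 0.1444·23 + 0.1086·72 + 0.1026·11 + 0.1510·46 + 1.0674·83 + 0.1071·80 + 0.1260·57 = 123.5609
  x_5 = 0.1139·23 + 0.0903·72 + 0.0829·11 + 0.1009·46 + 0.1440·83 + 1.1140·80 + 0.1357·57 = 123.4806
  x_6 = 0.0933·23 + 0.1009·72 + 0.1236·11 + 0.0823·46 + 0.1177·83 + 0.1256·80 + 1.1566·57 = 100.3029
Output multipliers (column sums of L):
  Electronics: 1.8444
  Agriculture: 1.6158
  Energy: 1.6568
  Chemicals: 1.8129
  Healthcare: 1.7173
  Mining: 1.8621
  Finance: 1.8589

Mining (1.8621)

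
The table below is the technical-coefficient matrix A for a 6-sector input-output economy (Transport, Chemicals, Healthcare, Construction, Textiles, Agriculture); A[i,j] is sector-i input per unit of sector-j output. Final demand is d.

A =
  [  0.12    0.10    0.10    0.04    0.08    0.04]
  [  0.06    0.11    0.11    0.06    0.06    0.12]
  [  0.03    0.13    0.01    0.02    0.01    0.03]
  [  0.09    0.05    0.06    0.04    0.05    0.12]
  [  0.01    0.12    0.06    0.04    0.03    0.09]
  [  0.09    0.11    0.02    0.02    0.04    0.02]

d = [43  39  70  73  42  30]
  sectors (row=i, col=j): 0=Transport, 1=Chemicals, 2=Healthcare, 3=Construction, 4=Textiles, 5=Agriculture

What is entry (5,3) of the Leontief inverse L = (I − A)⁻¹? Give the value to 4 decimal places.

Form M = I − A:
  [  0.88   -0.10   -0.10   -0.04   -0.08   -0.04]
  [ -0.06    0.89   -0.11   -0.06   -0.06   -0.12]
  [ -0.03   -0.13    0.99   -0.02   -0.01   -0.03]
  [ -0.09   -0.05   -0.06    0.96   -0.05   -0.12]
  [ -0.01   -0.12   -0.06   -0.04    0.97   -0.09]
  [ -0.09   -0.11   -0.02   -0.02   -0.04    0.98]
Leontief inverse L = M⁻¹:
  [  1.1724    0.1854    0.1523    0.0705    0.1173    0.0946]
  [  0.1157    1.2000    0.1600    0.0909    0.0974    0.1766]
  [  0.0578    0.1725    1.0405    0.0375    0.0307    0.0627]
  [  0.1379    0.1208    0.1000    1.0638    0.0814    0.1612]
  [  0.0474    0.1813    0.0953    0.0620    1.0557    0.1316]
  [  0.1266    0.1651    0.0591    0.0417    0.0671    1.0589]
Total output x = L · d:
  x_0 = 1.1724·43 + 0.1854·39 + 0.1523·70 + 0.0705·73 + 0.1173·42 + 0.0946·30 = 81.2174
  x_1 = 0.1157·43 + 1.2000·39 + 0.1600·70 + 0.0909·73 + 0.0974·42 + 0.1766·30 = 79.0047
  x_2 = 0.0578·43 + 0.1725·39 + 1.0405·70 + 0.0375·73 + 0.0307·42 + 0.0627·30 = 87.9530
  x_3 = 0.1379·43 + 0.1208·39 + 0.1000·70 + 1.0638·73 + 0.0814·42 + 0.1612·30 = 103.5464
  x_4 = 0.0474·43 + 0.1813·39 + 0.0953·70 + 0.0620·73 + 1.0557·42 + 0.1316·30 = 68.5979
  x_5 = 0.1266·43 + 0.1651·39 + 0.0591·70 + 0.0417·73 + 0.0671·42 + 1.0589·30 = 53.6469

L[5,3] = 0.0417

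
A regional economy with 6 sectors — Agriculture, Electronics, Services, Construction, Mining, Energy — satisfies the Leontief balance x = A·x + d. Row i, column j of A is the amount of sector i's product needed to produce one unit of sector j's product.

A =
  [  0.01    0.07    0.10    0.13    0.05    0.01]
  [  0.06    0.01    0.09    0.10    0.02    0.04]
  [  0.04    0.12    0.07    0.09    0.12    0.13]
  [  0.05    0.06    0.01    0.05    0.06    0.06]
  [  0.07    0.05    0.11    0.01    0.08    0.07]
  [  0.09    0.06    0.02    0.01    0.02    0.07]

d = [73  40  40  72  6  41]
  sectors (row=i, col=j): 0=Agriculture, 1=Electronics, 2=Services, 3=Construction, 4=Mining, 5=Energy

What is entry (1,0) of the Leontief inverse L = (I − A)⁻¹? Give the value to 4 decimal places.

L[1,0] = 0.0857

Form M = I − A:
  [  0.99   -0.07   -0.10   -0.13   -0.05   -0.01]
  [ -0.06    0.99   -0.09   -0.10   -0.02   -0.04]
  [ -0.04   -0.12    0.93   -0.09   -0.12   -0.13]
  [ -0.05   -0.06   -0.01    0.95   -0.06   -0.06]
  [ -0.07   -0.05   -0.11   -0.01    0.92   -0.07]
  [ -0.09   -0.06   -0.02   -0.01   -0.02    0.93]
Leontief inverse L = M⁻¹:
  [  1.0417    0.1080    0.1359    0.1683    0.0888    0.0524]
  [  0.0857    1.0461    0.1198    0.1345    0.0534    0.0754]
  [  0.0921    0.1716    1.1273    0.1412    0.1691    0.1878]
  [  0.0748    0.0848    0.0395    1.0773    0.0832    0.0857]
  [  0.1042    0.0929    0.1558    0.0518    1.1208    0.1146]
  [  0.1114    0.0845    0.0489    0.0407    0.0407    1.0926]
Total output x = L · d:
  x_0 = 1.0417·73 + 0.1080·40 + 0.1359·40 + 0.1683·72 + 0.0888·6 + 0.0524·41 = 100.5936
  x_1 = 0.0857·73 + 1.0461·40 + 0.1198·40 + 0.1345·72 + 0.0534·6 + 0.0754·41 = 65.9897
  x_2 = 0.0921·73 + 0.1716·40 + 1.1273·40 + 0.1412·72 + 0.1691·6 + 0.1878·41 = 77.5658
  x_3 = 0.0748·73 + 0.0848·40 + 0.0395·40 + 1.0773·72 + 0.0832·6 + 0.0857·41 = 92.0145
  x_4 = 0.1042·73 + 0.0929·40 + 0.1558·40 + 0.0518·72 + 1.1208·6 + 0.1146·41 = 32.7111
  x_5 = 0.1114·73 + 0.0845·40 + 0.0489·40 + 0.0407·72 + 0.0407·6 + 1.0926·41 = 61.4392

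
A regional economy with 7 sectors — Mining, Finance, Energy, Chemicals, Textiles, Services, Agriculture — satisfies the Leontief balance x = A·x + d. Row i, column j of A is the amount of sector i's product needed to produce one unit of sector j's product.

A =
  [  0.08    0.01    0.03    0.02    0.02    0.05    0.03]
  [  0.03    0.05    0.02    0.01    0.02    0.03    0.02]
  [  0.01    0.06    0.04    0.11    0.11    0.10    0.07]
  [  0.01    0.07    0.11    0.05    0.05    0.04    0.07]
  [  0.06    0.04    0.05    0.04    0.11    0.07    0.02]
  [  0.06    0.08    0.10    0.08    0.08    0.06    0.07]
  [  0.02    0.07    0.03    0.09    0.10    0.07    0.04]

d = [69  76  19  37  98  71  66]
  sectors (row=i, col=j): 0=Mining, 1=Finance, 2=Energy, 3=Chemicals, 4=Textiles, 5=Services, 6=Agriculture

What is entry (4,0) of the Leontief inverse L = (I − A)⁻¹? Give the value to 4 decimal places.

L[4,0] = 0.0878

Form M = I − A:
  [  0.92   -0.01   -0.03   -0.02   -0.02   -0.05   -0.03]
  [ -0.03    0.95   -0.02   -0.01   -0.02   -0.03   -0.02]
  [ -0.01   -0.06    0.96   -0.11   -0.11   -0.10   -0.07]
  [ -0.01   -0.07   -0.11    0.95   -0.05   -0.04   -0.07]
  [ -0.06   -0.04   -0.05   -0.04    0.89   -0.07   -0.02]
  [ -0.06   -0.08   -0.10   -0.08   -0.08    0.94   -0.07]
  [ -0.02   -0.07   -0.03   -0.09   -0.10   -0.07    0.96]
Leontief inverse L = M⁻¹:
  [  1.0978    0.0296    0.0513    0.0421    0.0461    0.0736    0.0481]
  [  0.0416    1.0649    0.0341    0.0245    0.0382    0.0461    0.0319]
  [  0.0405    0.1090    1.0914    0.1586    0.1729    0.1495    0.1092]
  [  0.0312    0.1086    0.1454    1.0921    0.1013    0.0822    0.1016]
  [  0.0878    0.0733    0.0860    0.0751    1.1573    0.1091    0.0481]
  [  0.0915    0.1277    0.1473    0.1305    0.1428    1.1128    0.1099]
  [  0.0459    0.1088    0.0710    0.1273    0.1496    0.1098    1.0709]
Total output x = L · d:
  x_0 = 1.0978·69 + 0.0296·76 + 0.0513·19 + 0.0421·37 + 0.0461·98 + 0.0736·71 + 0.0481·66 = 93.4350
  x_1 = 0.0416·69 + 1.0649·76 + 0.0341·19 + 0.0245·37 + 0.0382·98 + 0.0461·71 + 0.0319·66 = 94.4730
  x_2 = 0.0405·69 + 0.1090·76 + 1.0914·19 + 0.1586·37 + 0.1729·98 + 0.1495·71 + 0.1092·66 = 72.4400
  x_3 = 0.0312·69 + 0.1086·76 + 0.1454·19 + 1.0921·37 + 0.1013·98 + 0.0822·71 + 0.1016·66 = 76.0368
  x_4 = 0.0878·69 + 0.0733·76 + 0.0860·19 + 0.0751·37 + 1.1573·98 + 0.1091·71 + 0.0481·66 = 140.3754
  x_5 = 0.0915·69 + 0.1277·76 + 0.1473·19 + 0.1305·37 + 0.1428·98 + 1.1128·71 + 0.1099·66 = 123.8993
  x_6 = 0.0459·69 + 0.1088·76 + 0.0710·19 + 0.1273·37 + 0.1496·98 + 0.1098·71 + 1.0709·66 = 110.6342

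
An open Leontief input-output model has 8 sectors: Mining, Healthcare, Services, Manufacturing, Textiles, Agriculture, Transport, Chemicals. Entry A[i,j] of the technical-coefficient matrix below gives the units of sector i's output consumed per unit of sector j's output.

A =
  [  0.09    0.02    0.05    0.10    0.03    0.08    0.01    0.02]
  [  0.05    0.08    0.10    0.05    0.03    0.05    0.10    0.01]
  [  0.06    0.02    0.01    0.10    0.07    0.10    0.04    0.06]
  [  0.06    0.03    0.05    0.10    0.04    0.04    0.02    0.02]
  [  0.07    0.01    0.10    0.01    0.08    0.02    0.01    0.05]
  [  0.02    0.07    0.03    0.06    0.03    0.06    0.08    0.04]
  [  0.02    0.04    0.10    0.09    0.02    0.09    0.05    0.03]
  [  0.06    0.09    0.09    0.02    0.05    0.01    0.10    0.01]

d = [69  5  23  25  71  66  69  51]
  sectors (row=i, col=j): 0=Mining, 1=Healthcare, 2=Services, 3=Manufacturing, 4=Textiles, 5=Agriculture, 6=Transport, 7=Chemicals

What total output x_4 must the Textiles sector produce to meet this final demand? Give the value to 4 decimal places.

100.2898

Form M = I − A:
  [  0.91   -0.02   -0.05   -0.10   -0.03   -0.08   -0.01   -0.02]
  [ -0.05    0.92   -0.10   -0.05   -0.03   -0.05   -0.10   -0.01]
  [ -0.06   -0.02    0.99   -0.10   -0.07   -0.10   -0.04   -0.06]
  [ -0.06   -0.03   -0.05    0.90   -0.04   -0.04   -0.02   -0.02]
  [ -0.07   -0.01   -0.10   -0.01    0.92   -0.02   -0.01   -0.05]
  [ -0.02   -0.07   -0.03   -0.06   -0.03    0.94   -0.08   -0.04]
  [ -0.02   -0.04   -0.10   -0.09   -0.02   -0.09    0.95   -0.03]
  [ -0.06   -0.09   -0.09   -0.02   -0.05   -0.01   -0.10    0.99]
Leontief inverse L = M⁻¹:
  [  1.1277    0.0467    0.0864    0.1509    0.0584    0.1194    0.0385    0.0405]
  [  0.0910    1.1139    0.1497    0.1110    0.0639    0.1028    0.1400    0.0360]
  [  0.1009    0.0534    1.0581    0.1517    0.1029    0.1408    0.0761    0.0830]
  [  0.0943    0.0534    0.0851    1.1451    0.0666    0.0748    0.0454    0.0385]
  [  0.1060    0.0316    0.1348    0.0496    1.1103    0.0549    0.0349    0.0710]
  [  0.0525    0.1014    0.0745    0.1066    0.0569    1.0991    0.1160    0.0595]
  [  0.0575    0.0726    0.1418    0.1458    0.0524    0.1359    1.0877    0.0545]
  [  0.0994    0.1200    0.1386    0.0745    0.0820    0.0585    0.1357    1.0338]
Total output x = L · d:
  x_0 = 1.1277·69 + 0.0467·5 + 0.0864·23 + 0.1509·25 + 0.0584·71 + 0.1194·66 + 0.0385·69 + 0.0405·51 = 100.5538
  x_1 = 0.0910·69 + 1.1139·5 + 0.1497·23 + 0.1110·25 + 0.0639·71 + 0.1028·66 + 0.1400·69 + 0.0360·51 = 40.8816
  x_2 = 0.1009·69 + 0.0534·5 + 1.0581·23 + 0.1517·25 + 0.1029·71 + 0.1408·66 + 0.0761·69 + 0.0830·51 = 61.4377
  x_3 = 0.0943·69 + 0.0534·5 + 0.0851·23 + 1.1451·25 + 0.0666·71 + 0.0748·66 + 0.0454·69 + 0.0385·51 = 52.1212
  x_4 = 0.1060·69 + 0.0316·5 + 0.1348·23 + 0.0496·25 + 1.1103·71 + 0.0549·66 + 0.0349·69 + 0.0710·51 = 100.2898
  x_5 = 0.0525·69 + 0.1014·5 + 0.0745·23 + 0.1066·25 + 0.0569·71 + 1.0991·66 + 0.1160·69 + 0.0595·51 = 96.1313
  x_6 = 0.0575·69 + 0.0726·5 + 0.1418·23 + 0.1458·25 + 0.0524·71 + 0.1359·66 + 1.0877·69 + 0.0545·51 = 101.7547
  x_7 = 0.0994·69 + 0.1200·5 + 0.1386·23 + 0.0745·25 + 0.0820·71 + 0.0585·66 + 0.1357·69 + 1.0338·51 = 84.2784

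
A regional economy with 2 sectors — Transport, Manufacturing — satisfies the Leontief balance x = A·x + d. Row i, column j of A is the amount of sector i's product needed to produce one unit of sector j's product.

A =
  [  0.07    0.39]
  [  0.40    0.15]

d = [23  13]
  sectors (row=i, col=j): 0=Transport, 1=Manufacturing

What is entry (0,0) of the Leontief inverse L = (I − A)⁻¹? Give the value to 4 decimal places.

L[0,0] = 1.3396

Form M = I − A:
  [  0.93   -0.39]
  [ -0.40    0.85]
Leontief inverse L = M⁻¹:
  [  1.3396    0.6147]
  [  0.6304    1.4657]
Total output x = L · d:
  x_0 = 1.3396·23 + 0.6147·13 = 38.8022
  x_1 = 0.6304·23 + 1.4657·13 = 33.5540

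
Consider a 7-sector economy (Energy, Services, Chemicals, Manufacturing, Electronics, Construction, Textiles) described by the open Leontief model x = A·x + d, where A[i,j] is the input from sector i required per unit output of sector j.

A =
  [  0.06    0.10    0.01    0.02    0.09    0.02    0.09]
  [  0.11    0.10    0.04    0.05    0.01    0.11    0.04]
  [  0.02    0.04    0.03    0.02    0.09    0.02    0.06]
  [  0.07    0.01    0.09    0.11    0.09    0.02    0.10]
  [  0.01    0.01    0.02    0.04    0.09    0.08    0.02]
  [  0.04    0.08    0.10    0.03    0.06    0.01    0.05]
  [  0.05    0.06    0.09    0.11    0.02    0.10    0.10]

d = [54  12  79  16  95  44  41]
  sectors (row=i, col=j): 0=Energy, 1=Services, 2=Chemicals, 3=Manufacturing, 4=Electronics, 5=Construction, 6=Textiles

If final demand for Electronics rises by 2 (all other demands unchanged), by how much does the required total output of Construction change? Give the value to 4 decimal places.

0.1958

Form M = I − A:
  [  0.94   -0.10   -0.01   -0.02   -0.09   -0.02   -0.09]
  [ -0.11    0.90   -0.04   -0.05   -0.01   -0.11   -0.04]
  [ -0.02   -0.04    0.97   -0.02   -0.09   -0.02   -0.06]
  [ -0.07   -0.01   -0.09    0.89   -0.09   -0.02   -0.10]
  [ -0.01   -0.01   -0.02   -0.04    0.91   -0.08   -0.02]
  [ -0.04   -0.08   -0.10   -0.03   -0.06    0.99   -0.05]
  [ -0.05   -0.06   -0.09   -0.11   -0.02   -0.10    0.90]
Leontief inverse L = M⁻¹:
  [  1.0965    0.1402    0.0438    0.0576    0.1271    0.0633    0.1315]
  [  0.1551    1.1529    0.0824    0.0890    0.0568    0.1485    0.0916]
  [  0.0413    0.0634    1.0538    0.0460    0.1187    0.0485    0.0876]
  [  0.1075    0.0484    0.1347    1.1599    0.1467    0.0615    0.1574]
  [  0.0277    0.0302    0.0450    0.0626    1.1203    0.1011    0.0446]
  [  0.0708    0.1141    0.1290    0.0614    0.0979    1.0448    0.0878]
  [  0.0970    0.1103    0.1451    0.1637    0.0764    0.1441    1.1633]
Total output x = L · d:
  x_0 = 1.0965·54 + 0.1402·12 + 0.0438·79 + 0.0576·16 + 0.1271·95 + 0.0633·44 + 0.1315·41 = 85.5281
  x_1 = 0.1551·54 + 1.1529·12 + 0.0824·79 + 0.0890·16 + 0.0568·95 + 0.1485·44 + 0.0916·41 = 45.8294
  x_2 = 0.0413·54 + 0.0634·12 + 1.0538·79 + 0.0460·16 + 0.1187·95 + 0.0485·44 + 0.0876·41 = 103.9786
  x_3 = 0.1075·54 + 0.0484·12 + 0.1347·79 + 1.1599·16 + 0.1467·95 + 0.0615·44 + 0.1574·41 = 58.6773
  x_4 = 0.0277·54 + 0.0302·12 + 0.0450·79 + 0.0626·16 + 1.1203·95 + 0.1011·44 + 0.0446·41 = 119.1191
  x_5 = 0.0708·54 + 0.1141·12 + 0.1290·79 + 0.0614·16 + 0.0979·95 + 1.0448·44 + 0.0878·41 = 75.2422
  x_6 = 0.0970·54 + 0.1103·12 + 0.1451·79 + 0.1637·16 + 0.0764·95 + 0.1441·44 + 1.1633·41 = 81.9393
Δx_5 = L[5,4] · Δd_4 = 0.0979 · 2 = 0.1958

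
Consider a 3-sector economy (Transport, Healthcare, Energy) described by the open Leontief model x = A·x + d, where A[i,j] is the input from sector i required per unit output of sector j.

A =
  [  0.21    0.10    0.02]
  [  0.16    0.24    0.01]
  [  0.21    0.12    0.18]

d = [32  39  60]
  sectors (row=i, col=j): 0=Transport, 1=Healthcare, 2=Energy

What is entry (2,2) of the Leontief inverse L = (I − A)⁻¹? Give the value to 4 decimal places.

Form M = I − A:
  [  0.79   -0.10   -0.02]
  [ -0.16    0.76   -0.01]
  [ -0.21   -0.12    0.82]
Leontief inverse L = M⁻¹:
  [  1.3109    0.1779    0.0341]
  [  0.2809    1.3564    0.0234]
  [  0.3768    0.2441    1.2317]
Total output x = L · d:
  x_0 = 1.3109·32 + 0.1779·39 + 0.0341·60 = 50.9356
  x_1 = 0.2809·32 + 1.3564·39 + 0.0234·60 = 63.2954
  x_2 = 0.3768·32 + 0.2441·39 + 1.2317·60 = 95.4779

L[2,2] = 1.2317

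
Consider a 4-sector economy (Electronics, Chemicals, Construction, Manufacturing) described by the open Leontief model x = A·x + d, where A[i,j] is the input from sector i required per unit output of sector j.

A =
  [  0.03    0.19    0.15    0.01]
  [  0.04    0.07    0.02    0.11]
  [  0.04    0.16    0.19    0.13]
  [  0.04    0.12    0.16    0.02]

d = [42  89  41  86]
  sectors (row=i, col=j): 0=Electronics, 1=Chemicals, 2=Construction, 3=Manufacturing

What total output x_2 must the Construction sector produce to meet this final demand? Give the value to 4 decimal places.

Form M = I − A:
  [  0.97   -0.19   -0.15   -0.01]
  [ -0.04    0.93   -0.02   -0.11]
  [ -0.04   -0.16    0.81   -0.13]
  [ -0.04   -0.12   -0.16    0.98]
Leontief inverse L = M⁻¹:
  [  1.0534    0.2611    0.2151    0.0686]
  [  0.0541    1.1147    0.0640    0.1342]
  [  0.0726    0.2636    1.2944    0.2020]
  [  0.0615    0.1902    0.2280    1.0726]
Total output x = L · d:
  x_0 = 1.0534·42 + 0.2611·89 + 0.2151·41 + 0.0686·86 = 82.1921
  x_1 = 0.0541·42 + 1.1147·89 + 0.0640·41 + 0.1342·86 = 115.6427
  x_2 = 0.0726·42 + 0.2636·89 + 1.2944·41 + 0.2020·86 = 96.9549
  x_3 = 0.0615·42 + 0.1902·89 + 0.2280·41 + 1.0726·86 = 121.0996

96.9549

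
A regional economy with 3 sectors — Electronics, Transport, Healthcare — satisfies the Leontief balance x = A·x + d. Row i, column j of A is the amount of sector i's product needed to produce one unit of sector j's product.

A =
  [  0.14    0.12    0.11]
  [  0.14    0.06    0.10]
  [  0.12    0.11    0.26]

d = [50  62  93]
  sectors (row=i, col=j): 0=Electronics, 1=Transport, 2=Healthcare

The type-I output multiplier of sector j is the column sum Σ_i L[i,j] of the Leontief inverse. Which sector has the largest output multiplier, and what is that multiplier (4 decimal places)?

Healthcare (1.7982)

Form M = I − A:
  [  0.86   -0.12   -0.11]
  [ -0.14    0.94   -0.10]
  [ -0.12   -0.11    0.74]
Leontief inverse L = M⁻¹:
  [  1.2208    0.1799    0.2058]
  [  0.2061    1.1113    0.1808]
  [  0.2286    0.1944    1.4116]
Total output x = L · d:
  x_0 = 1.2208·50 + 0.1799·62 + 0.2058·93 = 91.3332
  x_1 = 0.2061·50 + 1.1113·62 + 0.1808·93 = 96.0241
  x_2 = 0.2286·50 + 0.1944·62 + 1.4116·93 = 154.7603
Output multipliers (column sums of L):
  Electronics: 1.6555
  Transport: 1.4856
  Healthcare: 1.7982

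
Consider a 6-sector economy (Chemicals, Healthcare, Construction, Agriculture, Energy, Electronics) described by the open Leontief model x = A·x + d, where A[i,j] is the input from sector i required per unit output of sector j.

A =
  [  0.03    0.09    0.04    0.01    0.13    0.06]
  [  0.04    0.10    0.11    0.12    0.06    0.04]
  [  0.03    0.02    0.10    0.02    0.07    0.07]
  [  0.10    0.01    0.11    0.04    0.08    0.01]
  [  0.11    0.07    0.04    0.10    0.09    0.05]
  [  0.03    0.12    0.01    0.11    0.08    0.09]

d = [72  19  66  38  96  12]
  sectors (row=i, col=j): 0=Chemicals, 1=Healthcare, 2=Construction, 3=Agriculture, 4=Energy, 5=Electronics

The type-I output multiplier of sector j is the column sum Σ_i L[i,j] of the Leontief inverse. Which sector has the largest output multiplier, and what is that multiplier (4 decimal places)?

Form M = I − A:
  [  0.97   -0.09   -0.04   -0.01   -0.13   -0.06]
  [ -0.04    0.90   -0.11   -0.12   -0.06   -0.04]
  [ -0.03   -0.02    0.90   -0.02   -0.07   -0.07]
  [ -0.10   -0.01   -0.11    0.96   -0.08   -0.01]
  [ -0.11   -0.07   -0.04   -0.10    0.91   -0.05]
  [ -0.03   -0.12   -0.01   -0.11   -0.08    0.91]
Leontief inverse L = M⁻¹:
  [  1.0686    0.1358    0.0804    0.0593    0.1812    0.0932]
  [  0.0863    1.1453    0.1708    0.1693    0.1227    0.0778]
  [  0.0587    0.0538    1.1330    0.0542    0.1127    0.1002]
  [  0.1328    0.0441    0.1484    1.0700    0.1310    0.0411]
  [  0.1572    0.1212    0.0925    0.1494    1.1573    0.0880]
  [  0.0771    0.1721    0.0637    0.1674    0.1410    1.1260]
Total output x = L · d:
  x_0 = 1.0686·72 + 0.1358·19 + 0.0804·66 + 0.0593·38 + 0.1812·96 + 0.0932·12 = 105.5958
  x_1 = 0.0863·72 + 1.1453·19 + 0.1708·66 + 0.1693·38 + 0.1227·96 + 0.0778·12 = 58.3964
  x_2 = 0.0587·72 + 0.0538·19 + 1.1330·66 + 0.0542·38 + 0.1127·96 + 0.1002·12 = 94.1042
  x_3 = 0.1328·72 + 0.0441·19 + 0.1484·66 + 1.0700·38 + 0.1310·96 + 0.0411·12 = 73.9211
  x_4 = 0.1572·72 + 0.1212·19 + 0.0925·66 + 0.1494·38 + 1.1573·96 + 0.0880·12 = 137.5617
  x_5 = 0.0771·72 + 0.1721·19 + 0.0637·66 + 0.1674·38 + 0.1410·96 + 1.1260·12 = 46.4316
Output multipliers (column sums of L):
  Chemicals: 1.5808
  Healthcare: 1.6723
  Construction: 1.6888
  Agriculture: 1.6695
  Energy: 1.8459
  Electronics: 1.5263

Energy (1.8459)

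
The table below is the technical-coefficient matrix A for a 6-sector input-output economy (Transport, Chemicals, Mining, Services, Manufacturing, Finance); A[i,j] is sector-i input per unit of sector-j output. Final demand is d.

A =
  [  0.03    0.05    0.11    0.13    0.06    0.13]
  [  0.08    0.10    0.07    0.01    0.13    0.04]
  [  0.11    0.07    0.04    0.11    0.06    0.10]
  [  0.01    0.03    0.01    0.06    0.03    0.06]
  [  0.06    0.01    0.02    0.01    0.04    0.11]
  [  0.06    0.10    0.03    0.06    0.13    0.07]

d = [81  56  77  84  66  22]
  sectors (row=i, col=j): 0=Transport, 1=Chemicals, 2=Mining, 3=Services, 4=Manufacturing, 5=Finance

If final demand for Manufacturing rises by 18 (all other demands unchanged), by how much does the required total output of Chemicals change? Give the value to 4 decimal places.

3.3188

Form M = I − A:
  [  0.97   -0.05   -0.11   -0.13   -0.06   -0.13]
  [ -0.08    0.90   -0.07   -0.01   -0.13   -0.04]
  [ -0.11   -0.07    0.96   -0.11   -0.06   -0.10]
  [ -0.01   -0.03   -0.01    0.94   -0.03   -0.06]
  [ -0.06   -0.01   -0.02   -0.01    0.96   -0.11]
  [ -0.06   -0.10   -0.03   -0.06   -0.13    0.93]
Leontief inverse L = M⁻¹:
  [  1.0767    0.0999    0.1412    0.1803    0.1218    0.1960]
  [  0.1243    1.1413    0.1050    0.0502    0.1844    0.1028]
  [  0.1512    0.1173    1.0769    0.1601    0.1202    0.1665]
  [  0.0262    0.0489    0.0215    1.0764    0.0546    0.0840]
  [  0.0836    0.0373    0.0397    0.0374    1.0755    0.1472]
  [  0.1011    0.1413    0.0621    0.0969    0.1854    1.1303]
Total output x = L · d:
  x_0 = 1.0767·81 + 0.0999·56 + 0.1412·77 + 0.1803·84 + 0.1218·66 + 0.1960·22 = 131.1815
  x_1 = 0.1243·81 + 1.1413·56 + 0.1050·77 + 0.0502·84 + 0.1844·66 + 0.1028·22 = 100.7167
  x_2 = 0.1512·81 + 0.1173·56 + 1.0769·77 + 0.1601·84 + 0.1202·66 + 0.1665·22 = 126.7839
  x_3 = 0.0262·81 + 0.0489·56 + 0.0215·77 + 1.0764·84 + 0.0546·66 + 0.0840·22 = 102.3906
  x_4 = 0.0836·81 + 0.0373·56 + 0.0397·77 + 0.0374·84 + 1.0755·66 + 0.1472·22 = 89.2827
  x_5 = 0.1011·81 + 0.1413·56 + 0.0621·77 + 0.0969·84 + 0.1854·66 + 1.1303·22 = 66.1250
Δx_1 = L[1,4] · Δd_4 = 0.1844 · 18 = 3.3188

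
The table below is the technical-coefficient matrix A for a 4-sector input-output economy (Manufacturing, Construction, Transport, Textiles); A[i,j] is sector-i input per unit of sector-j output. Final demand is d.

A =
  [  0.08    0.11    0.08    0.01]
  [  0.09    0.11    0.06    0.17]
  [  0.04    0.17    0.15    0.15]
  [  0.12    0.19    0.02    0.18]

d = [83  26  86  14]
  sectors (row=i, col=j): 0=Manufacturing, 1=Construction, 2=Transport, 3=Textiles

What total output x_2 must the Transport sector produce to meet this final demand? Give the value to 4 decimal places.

Form M = I − A:
  [  0.92   -0.11   -0.08   -0.01]
  [ -0.09    0.89   -0.06   -0.17]
  [ -0.04   -0.17    0.85   -0.15]
  [ -0.12   -0.19   -0.02    0.82]
Leontief inverse L = M⁻¹:
  [  1.1188    0.1765    0.1195    0.0721]
  [  0.1602    1.2227    0.1079    0.2752]
  [  0.1207    0.3087    1.2164    0.2880]
  [  0.2038    0.3167    0.0721    1.3008]
Total output x = L · d:
  x_0 = 1.1188·83 + 0.1765·26 + 0.1195·86 + 0.0721·14 = 108.7328
  x_1 = 0.1602·83 + 1.2227·26 + 0.1079·86 + 0.2752·14 = 58.2167
  x_2 = 0.1207·83 + 0.3087·26 + 1.2164·86 + 0.2880·14 = 126.6833
  x_3 = 0.2038·83 + 0.3167·26 + 0.0721·86 + 1.3008·14 = 49.5644

126.6833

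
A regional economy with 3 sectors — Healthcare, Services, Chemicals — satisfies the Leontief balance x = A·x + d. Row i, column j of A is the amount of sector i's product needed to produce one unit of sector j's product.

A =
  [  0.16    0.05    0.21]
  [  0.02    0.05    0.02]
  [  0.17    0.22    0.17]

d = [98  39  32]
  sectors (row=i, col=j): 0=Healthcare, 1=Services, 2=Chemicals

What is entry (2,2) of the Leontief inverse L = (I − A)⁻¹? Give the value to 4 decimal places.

L[2,2] = 1.2797

Form M = I − A:
  [  0.84   -0.05   -0.21]
  [ -0.02    0.95   -0.02]
  [ -0.17   -0.22    0.83]
Leontief inverse L = M⁻¹:
  [  1.2590    0.1408    0.3219]
  [  0.0321    1.0621    0.0337]
  [  0.2664    0.3104    1.2797]
Total output x = L · d:
  x_0 = 1.2590·98 + 0.1408·39 + 0.3219·32 = 139.1737
  x_1 = 0.0321·98 + 1.0621·39 + 0.0337·32 = 45.6491
  x_2 = 0.2664·98 + 0.3104·39 + 1.2797·32 = 79.1594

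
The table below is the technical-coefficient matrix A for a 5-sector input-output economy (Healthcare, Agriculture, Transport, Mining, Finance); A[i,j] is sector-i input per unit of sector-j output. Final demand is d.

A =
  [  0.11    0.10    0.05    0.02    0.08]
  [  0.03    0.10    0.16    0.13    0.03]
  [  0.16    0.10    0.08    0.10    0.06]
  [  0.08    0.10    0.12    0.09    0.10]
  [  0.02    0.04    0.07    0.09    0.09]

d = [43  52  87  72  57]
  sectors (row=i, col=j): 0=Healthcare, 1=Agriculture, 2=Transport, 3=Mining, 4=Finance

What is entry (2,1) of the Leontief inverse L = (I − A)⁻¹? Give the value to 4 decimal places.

Form M = I − A:
  [  0.89   -0.10   -0.05   -0.02   -0.08]
  [ -0.03    0.90   -0.16   -0.13   -0.03]
  [ -0.16   -0.10    0.92   -0.10   -0.06]
  [ -0.08   -0.10   -0.12    0.91   -0.10]
  [ -0.02   -0.04   -0.07   -0.09    0.91]
Leontief inverse L = M⁻¹:
  [  1.1574    0.1540    0.1083    0.0714    0.1218]
  [  0.1039    1.1764    0.2437    0.2057    0.0866]
  [  0.2331    0.1794    1.1623    0.1705    0.1218]
  [  0.1508    0.1760    0.2030    1.1655    0.1605]
  [  0.0628    0.0863    0.1226    0.1390    1.1306]
Total output x = L · d:
  x_0 = 1.1574·43 + 0.1540·52 + 0.1083·87 + 0.0714·72 + 0.1218·57 = 79.2754
  x_1 = 0.1039·43 + 1.1764·52 + 0.2437·87 + 0.2057·72 + 0.0866·57 = 106.5847
  x_2 = 0.2331·43 + 0.1794·52 + 1.1623·87 + 0.1705·72 + 0.1218·57 = 139.6933
  x_3 = 0.1508·43 + 0.1760·52 + 0.2030·87 + 1.1655·72 + 0.1605·57 = 126.3676
  x_4 = 0.0628·43 + 0.0863·52 + 0.1226·87 + 0.1390·72 + 1.1306·57 = 92.3083

L[2,1] = 0.1794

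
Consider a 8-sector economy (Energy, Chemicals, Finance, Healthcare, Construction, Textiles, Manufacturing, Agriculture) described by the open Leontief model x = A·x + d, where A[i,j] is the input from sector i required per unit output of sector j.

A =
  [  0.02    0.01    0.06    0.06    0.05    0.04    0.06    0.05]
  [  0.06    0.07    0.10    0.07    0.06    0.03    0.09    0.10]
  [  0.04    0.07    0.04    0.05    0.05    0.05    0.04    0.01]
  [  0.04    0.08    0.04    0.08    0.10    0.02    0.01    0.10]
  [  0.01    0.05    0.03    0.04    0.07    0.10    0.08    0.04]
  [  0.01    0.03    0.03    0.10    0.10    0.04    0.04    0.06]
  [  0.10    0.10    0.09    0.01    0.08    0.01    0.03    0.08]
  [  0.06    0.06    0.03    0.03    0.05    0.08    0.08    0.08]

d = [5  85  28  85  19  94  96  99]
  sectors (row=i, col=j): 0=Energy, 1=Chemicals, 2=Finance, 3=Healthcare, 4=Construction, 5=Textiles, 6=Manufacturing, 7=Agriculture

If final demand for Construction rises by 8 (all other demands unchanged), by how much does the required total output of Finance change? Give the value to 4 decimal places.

0.7628

Form M = I − A:
  [  0.98   -0.01   -0.06   -0.06   -0.05   -0.04   -0.06   -0.05]
  [ -0.06    0.93   -0.10   -0.07   -0.06   -0.03   -0.09   -0.10]
  [ -0.04   -0.07    0.96   -0.05   -0.05   -0.05   -0.04   -0.01]
  [ -0.04   -0.08   -0.04    0.92   -0.10   -0.02   -0.01   -0.10]
  [ -0.01   -0.05   -0.03   -0.04    0.93   -0.10   -0.08   -0.04]
  [ -0.01   -0.03   -0.03   -0.10   -0.10    0.96   -0.04   -0.06]
  [ -0.10   -0.10   -0.09   -0.01   -0.08   -0.01    0.97   -0.08]
  [ -0.06   -0.06   -0.03   -0.03   -0.05   -0.08   -0.08    0.92]
Leontief inverse L = M⁻¹:
  [  1.0475    0.0492    0.0911    0.0927    0.0947    0.0702    0.0922    0.0901]
  [  0.1084    1.1351    0.1559    0.1234    0.1310    0.0799    0.1477    0.1681]
  [  0.0666    0.1081    1.0748    0.0862    0.0953    0.0790    0.0748    0.0522]
  [  0.0756    0.1313    0.0830    1.1262    0.1589    0.0654    0.0607    0.1581]
  [  0.0430    0.0966    0.0698    0.0820    1.1264    0.1363    0.1214    0.0909]
  [  0.0406    0.0763    0.0658    0.1404    0.1545    1.0782    0.0801    0.1105]
  [  0.1382    0.1513    0.1387    0.0563    0.1373    0.0558    1.0846    0.1355]
  [  0.0979    0.1101    0.0754    0.0752    0.1096    0.1205    0.1279    1.1370]
Total output x = L · d:
  x_0 = 1.0475·5 + 0.0492·85 + 0.0911·28 + 0.0927·85 + 0.0947·19 + 0.0702·94 + 0.0922·96 + 0.0901·99 = 46.0073
  x_1 = 0.1084·5 + 1.1351·85 + 0.1559·28 + 0.1234·85 + 0.1310·19 + 0.0799·94 + 0.1477·96 + 0.1681·99 = 152.7004
  x_2 = 0.0666·5 + 0.1081·85 + 1.0748·28 + 0.0862·85 + 0.0953·19 + 0.0790·94 + 0.0748·96 + 0.0522·99 = 68.5337
  x_3 = 0.0756·5 + 0.1313·85 + 0.0830·28 + 1.1262·85 + 0.1589·19 + 0.0654·94 + 0.0607·96 + 0.1581·99 = 140.2442
  x_4 = 0.0430·5 + 0.0966·85 + 0.0698·28 + 0.0820·85 + 1.1264·19 + 0.1363·94 + 0.1214·96 + 0.0909·99 = 72.2278
  x_5 = 0.0406·5 + 0.0763·85 + 0.0658·28 + 0.1404·85 + 0.1545·19 + 1.0782·94 + 0.0801·96 + 0.1105·99 = 143.3802
  x_6 = 0.1382·5 + 0.1513·85 + 0.1387·28 + 0.0563·85 + 0.1373·19 + 0.0558·94 + 1.0846·96 + 0.1355·99 = 147.6099
  x_7 = 0.0979·5 + 0.1101·85 + 0.0754·28 + 0.0752·85 + 0.1096·19 + 0.1205·94 + 0.1279·96 + 1.1370·99 = 156.6048
Δx_2 = L[2,4] · Δd_4 = 0.0953 · 8 = 0.7628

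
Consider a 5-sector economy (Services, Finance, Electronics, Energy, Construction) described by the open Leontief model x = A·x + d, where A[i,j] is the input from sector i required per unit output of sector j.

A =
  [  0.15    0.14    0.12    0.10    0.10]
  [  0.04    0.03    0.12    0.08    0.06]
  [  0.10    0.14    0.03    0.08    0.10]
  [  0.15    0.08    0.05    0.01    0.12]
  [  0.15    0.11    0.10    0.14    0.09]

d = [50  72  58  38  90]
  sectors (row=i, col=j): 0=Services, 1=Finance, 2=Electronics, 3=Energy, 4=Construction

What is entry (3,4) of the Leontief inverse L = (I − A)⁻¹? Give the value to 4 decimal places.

Form M = I − A:
  [  0.85   -0.14   -0.12   -0.10   -0.10]
  [ -0.04    0.97   -0.12   -0.08   -0.06]
  [ -0.10   -0.14    0.97   -0.08   -0.10]
  [ -0.15   -0.08   -0.05    0.99   -0.12]
  [ -0.15   -0.11   -0.10   -0.14    0.91]
Leontief inverse L = M⁻¹:
  [  1.2867    0.2580    0.2229    0.1984    0.2091]
  [  0.1160    1.0966    0.1692    0.1311    0.1209]
  [  0.1995    0.2218    1.1093    0.1530    0.1786]
  [  0.2491    0.1662    0.1276    1.0867    0.1956]
  [  0.2864    0.2250    0.1987    0.2325    1.1977]
Total output x = L · d:
  x_0 = 1.2867·50 + 0.2580·72 + 0.2229·58 + 0.1984·38 + 0.2091·90 = 122.1902
  x_1 = 0.1160·50 + 1.0966·72 + 0.1692·58 + 0.1311·38 + 0.1209·90 = 110.4395
  x_2 = 0.1995·50 + 0.2218·72 + 1.1093·58 + 0.1530·38 + 0.1786·90 = 112.1709
  x_3 = 0.2491·50 + 0.1662·72 + 0.1276·58 + 1.0867·38 + 0.1956·90 = 90.7205
  x_4 = 0.2864·50 + 0.2250·72 + 0.1987·58 + 0.2325·38 + 1.1977·90 = 158.6756

L[3,4] = 0.1956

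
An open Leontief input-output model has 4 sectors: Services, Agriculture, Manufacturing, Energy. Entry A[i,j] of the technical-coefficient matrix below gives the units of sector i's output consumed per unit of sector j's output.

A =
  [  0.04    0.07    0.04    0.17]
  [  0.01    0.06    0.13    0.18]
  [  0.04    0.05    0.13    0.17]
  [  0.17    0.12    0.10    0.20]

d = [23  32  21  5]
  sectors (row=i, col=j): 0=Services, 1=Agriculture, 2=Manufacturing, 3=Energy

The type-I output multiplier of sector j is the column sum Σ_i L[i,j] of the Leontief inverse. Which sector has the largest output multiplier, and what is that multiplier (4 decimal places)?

Form M = I − A:
  [  0.96   -0.07   -0.04   -0.17]
  [ -0.01    0.94   -0.13   -0.18]
  [ -0.04   -0.05    0.87   -0.17]
  [ -0.17   -0.12   -0.10    0.80]
Leontief inverse L = M⁻¹:
  [  1.0972    0.1231    0.1013    0.2824]
  [  0.0755    1.1203    0.2067    0.3121]
  [  0.1051    0.1107    1.2057    0.3035]
  [  0.2576    0.2080    0.2032    1.3947]
Total output x = L · d:
  x_0 = 1.0972·23 + 0.1231·32 + 0.1013·21 + 0.2824·5 = 32.7149
  x_1 = 0.0755·23 + 1.1203·32 + 0.2067·21 + 0.3121·5 = 43.4885
  x_2 = 0.1051·23 + 0.1107·32 + 1.2057·21 + 0.3035·5 = 32.7968
  x_3 = 0.2576·23 + 0.2080·32 + 0.2032·21 + 1.3947·5 = 23.8248
Output multipliers (column sums of L):
  Services: 1.5355
  Agriculture: 1.5622
  Manufacturing: 1.7170
  Energy: 2.2926

Energy (2.2926)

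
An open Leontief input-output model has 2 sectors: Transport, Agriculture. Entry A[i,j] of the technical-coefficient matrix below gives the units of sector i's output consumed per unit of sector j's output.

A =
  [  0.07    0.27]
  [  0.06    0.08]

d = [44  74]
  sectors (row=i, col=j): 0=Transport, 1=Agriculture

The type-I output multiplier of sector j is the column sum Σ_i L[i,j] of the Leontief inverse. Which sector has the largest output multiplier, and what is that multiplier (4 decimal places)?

Agriculture (1.4296)

Form M = I − A:
  [  0.93   -0.27]
  [ -0.06    0.92]
Leontief inverse L = M⁻¹:
  [  1.0960    0.3217]
  [  0.0715    1.1079]
Total output x = L · d:
  x_0 = 1.0960·44 + 0.3217·74 = 72.0276
  x_1 = 0.0715·44 + 1.1079·74 = 85.1322
Output multipliers (column sums of L):
  Transport: 1.1675
  Agriculture: 1.4296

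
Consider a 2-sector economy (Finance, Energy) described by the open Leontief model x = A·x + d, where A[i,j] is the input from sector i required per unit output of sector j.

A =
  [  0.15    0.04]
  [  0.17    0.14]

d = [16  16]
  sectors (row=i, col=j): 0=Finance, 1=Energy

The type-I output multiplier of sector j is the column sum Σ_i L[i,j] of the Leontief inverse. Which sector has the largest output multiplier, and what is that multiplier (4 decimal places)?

Form M = I − A:
  [  0.85   -0.04]
  [ -0.17    0.86]
Leontief inverse L = M⁻¹:
  [  1.1875    0.0552]
  [  0.2347    1.1737]
Total output x = L · d:
  x_0 = 1.1875·16 + 0.0552·16 = 19.8840
  x_1 = 0.2347·16 + 1.1737·16 = 22.5352
Output multipliers (column sums of L):
  Finance: 1.4223
  Energy: 1.2289

Finance (1.4223)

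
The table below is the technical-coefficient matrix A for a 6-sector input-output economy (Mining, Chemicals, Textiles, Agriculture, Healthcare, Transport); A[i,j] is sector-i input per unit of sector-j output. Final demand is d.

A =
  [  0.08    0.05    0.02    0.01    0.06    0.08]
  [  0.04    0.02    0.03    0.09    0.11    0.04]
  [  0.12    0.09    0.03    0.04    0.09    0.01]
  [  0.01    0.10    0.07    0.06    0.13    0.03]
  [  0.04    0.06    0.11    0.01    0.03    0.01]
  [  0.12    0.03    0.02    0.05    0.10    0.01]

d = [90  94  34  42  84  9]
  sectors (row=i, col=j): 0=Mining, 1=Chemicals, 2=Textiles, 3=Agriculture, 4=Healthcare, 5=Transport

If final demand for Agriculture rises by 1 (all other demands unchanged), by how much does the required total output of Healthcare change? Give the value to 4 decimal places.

0.0266

Form M = I − A:
  [  0.92   -0.05   -0.02   -0.01   -0.06   -0.08]
  [ -0.04    0.98   -0.03   -0.09   -0.11   -0.04]
  [ -0.12   -0.09    0.97   -0.04   -0.09   -0.01]
  [ -0.01   -0.10   -0.07    0.94   -0.13   -0.03]
  [ -0.04   -0.06   -0.11   -0.01    0.97   -0.01]
  [ -0.12   -0.03   -0.02   -0.05   -0.10    0.99]
Leontief inverse L = M⁻¹:
  [  1.1120    0.0717    0.0397    0.0264    0.0939    0.0949]
  [  0.0681    1.0512    0.0597    0.1083    0.1490    0.0534]
  [  0.1537    0.1203    1.0579    0.0612    0.1327    0.0312]
  [  0.0449    0.1350    0.1046    1.0860    0.1780    0.0448]
  [  0.0695    0.0836    0.1269    0.0266    1.0623    0.0218]
  [  0.1492    0.0582    0.0461    0.0653    0.1349    1.0283]
Total output x = L · d:
  x_0 = 1.1120·90 + 0.0717·94 + 0.0397·34 + 0.0264·42 + 0.0939·84 + 0.0949·9 = 118.0250
  x_1 = 0.0681·90 + 1.0512·94 + 0.0597·34 + 0.1083·42 + 0.1490·84 + 0.0534·9 = 124.5161
  x_2 = 0.1537·90 + 0.1203·94 + 1.0579·34 + 0.0612·42 + 0.1327·84 + 0.0312·9 = 75.1185
  x_3 = 0.0449·90 + 0.1350·94 + 0.1046·34 + 1.0860·42 + 0.1780·84 + 0.0448·9 = 81.2456
  x_4 = 0.0695·90 + 0.0836·94 + 0.1269·34 + 0.0266·42 + 1.0623·84 + 0.0218·9 = 108.9747
  x_5 = 0.1492·90 + 0.0582·94 + 0.0461·34 + 0.0653·42 + 0.1349·84 + 1.0283·9 = 43.7986
Δx_4 = L[4,3] · Δd_3 = 0.0266 · 1 = 0.0266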